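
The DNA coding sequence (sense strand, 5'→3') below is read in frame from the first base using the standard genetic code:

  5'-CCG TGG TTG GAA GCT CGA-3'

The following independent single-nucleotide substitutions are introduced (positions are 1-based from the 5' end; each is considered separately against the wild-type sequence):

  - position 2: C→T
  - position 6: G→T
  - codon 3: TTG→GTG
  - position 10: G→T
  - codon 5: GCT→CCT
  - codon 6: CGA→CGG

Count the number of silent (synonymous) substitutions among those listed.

1

Codon 1: CCG (Pro) → CTG (Leu) — missense.
Codon 2: TGG (Trp) → TGT (Cys) — missense.
Codon 3: TTG (Leu) → GTG (Val) — missense.
Codon 4: GAA (Glu) → TAA (Stop) — nonsense.
Codon 5: GCT (Ala) → CCT (Pro) — missense.
Codon 6: CGA (Arg) → CGG (Arg) — synonymous.
Synonymous: 1 of 6.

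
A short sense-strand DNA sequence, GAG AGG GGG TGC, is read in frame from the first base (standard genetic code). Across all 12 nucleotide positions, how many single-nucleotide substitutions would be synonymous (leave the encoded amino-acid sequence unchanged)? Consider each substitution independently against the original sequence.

7

Codon 1 (GAG, Glu): 1 synonymous substitution.
Codon 2 (AGG, Arg): 2 synonymous substitutions.
Codon 3 (GGG, Gly): 3 synonymous substitutions.
Codon 4 (TGC, Cys): 1 synonymous substitution.
Total: 1 + 2 + 3 + 1 = 7.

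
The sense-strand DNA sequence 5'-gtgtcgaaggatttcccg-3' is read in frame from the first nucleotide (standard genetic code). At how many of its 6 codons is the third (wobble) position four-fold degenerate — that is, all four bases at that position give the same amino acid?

3

Codon 1 GTG (Val): third position 4-fold.
Codon 2 TCG (Ser): third position 4-fold.
Codon 3 AAG (Lys): third position 2-fold.
Codon 4 GAT (Asp): third position 2-fold.
Codon 5 TTC (Phe): third position 2-fold.
Codon 6 CCG (Pro): third position 4-fold.
Four-fold degenerate third positions: 3.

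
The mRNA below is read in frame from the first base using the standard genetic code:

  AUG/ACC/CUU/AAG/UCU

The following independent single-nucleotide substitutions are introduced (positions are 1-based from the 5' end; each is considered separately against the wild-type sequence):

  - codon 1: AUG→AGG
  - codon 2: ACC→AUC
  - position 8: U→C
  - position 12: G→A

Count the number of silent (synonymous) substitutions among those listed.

1

Codon 1: AUG (Met) → AGG (Arg) — missense.
Codon 2: ACC (Thr) → AUC (Ile) — missense.
Codon 3: CUU (Leu) → CCU (Pro) — missense.
Codon 4: AAG (Lys) → AAA (Lys) — synonymous.
Synonymous: 1 of 4.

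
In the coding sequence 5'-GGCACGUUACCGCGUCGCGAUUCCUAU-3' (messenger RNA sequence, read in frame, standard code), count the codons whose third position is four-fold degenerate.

6

Codon 1 GGC (Gly): third position 4-fold.
Codon 2 ACG (Thr): third position 4-fold.
Codon 3 UUA (Leu): third position 2-fold.
Codon 4 CCG (Pro): third position 4-fold.
Codon 5 CGU (Arg): third position 4-fold.
Codon 6 CGC (Arg): third position 4-fold.
Codon 7 GAU (Asp): third position 2-fold.
Codon 8 UCC (Ser): third position 4-fold.
Codon 9 UAU (Tyr): third position 2-fold.
Four-fold degenerate third positions: 6.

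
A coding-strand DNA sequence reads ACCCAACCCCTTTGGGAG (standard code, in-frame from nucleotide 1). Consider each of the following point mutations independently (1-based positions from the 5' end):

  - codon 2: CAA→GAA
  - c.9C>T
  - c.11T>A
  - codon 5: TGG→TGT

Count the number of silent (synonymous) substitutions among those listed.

1

Codon 2: CAA (Gln) → GAA (Glu) — missense.
Codon 3: CCC (Pro) → CCT (Pro) — synonymous.
Codon 4: CTT (Leu) → CAT (His) — missense.
Codon 5: TGG (Trp) → TGT (Cys) — missense.
Synonymous: 1 of 4.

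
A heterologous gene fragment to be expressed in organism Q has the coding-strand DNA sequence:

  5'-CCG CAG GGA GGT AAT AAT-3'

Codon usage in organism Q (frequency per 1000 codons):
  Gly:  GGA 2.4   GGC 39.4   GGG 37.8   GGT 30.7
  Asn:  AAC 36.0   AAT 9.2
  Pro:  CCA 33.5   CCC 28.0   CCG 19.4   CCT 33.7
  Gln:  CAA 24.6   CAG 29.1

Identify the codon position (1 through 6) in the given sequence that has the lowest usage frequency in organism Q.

Codon 1 CCG (Pro): 19.4 per 1000.
Codon 2 CAG (Gln): 29.1 per 1000.
Codon 3 GGA (Gly): 2.4 per 1000.
Codon 4 GGT (Gly): 30.7 per 1000.
Codon 5 AAT (Asn): 9.2 per 1000.
Codon 6 AAT (Asn): 9.2 per 1000.
Lowest frequency is 2.4 at codon 3.

3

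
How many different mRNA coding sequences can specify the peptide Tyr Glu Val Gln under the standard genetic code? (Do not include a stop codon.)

Tyr: 2 codons.
Glu: 2 codons.
Val: 4 codons.
Gln: 2 codons.
2 × 2 × 4 × 2 = 32.

32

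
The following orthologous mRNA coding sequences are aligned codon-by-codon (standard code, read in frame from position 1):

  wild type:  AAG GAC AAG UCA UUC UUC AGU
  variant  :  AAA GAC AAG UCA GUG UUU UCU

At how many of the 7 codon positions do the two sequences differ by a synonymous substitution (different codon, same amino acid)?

3

Codon 1: AAG Lys / AAA Lys — synonymous.
Codon 2: GAC Asp / GAC Asp — identical.
Codon 3: AAG Lys / AAG Lys — identical.
Codon 4: UCA Ser / UCA Ser — identical.
Codon 5: UUC Phe / GUG Val — nonsynonymous.
Codon 6: UUC Phe / UUU Phe — synonymous.
Codon 7: AGU Ser / UCU Ser — synonymous.
Synonymous differences: 3.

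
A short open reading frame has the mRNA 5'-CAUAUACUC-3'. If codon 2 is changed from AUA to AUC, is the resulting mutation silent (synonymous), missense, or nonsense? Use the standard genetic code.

Position 6 falls in codon 2: AUA → Ile.
After the substitution the codon is AUC → Ile.
Both encode Ile, so the change is synonymous.

silent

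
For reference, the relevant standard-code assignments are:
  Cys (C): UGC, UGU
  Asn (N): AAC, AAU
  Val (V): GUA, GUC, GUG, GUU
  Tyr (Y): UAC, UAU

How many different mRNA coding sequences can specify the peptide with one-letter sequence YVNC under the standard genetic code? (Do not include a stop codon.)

32

Tyr: 2 codons.
Val: 4 codons.
Asn: 2 codons.
Cys: 2 codons.
2 × 4 × 2 × 2 = 32.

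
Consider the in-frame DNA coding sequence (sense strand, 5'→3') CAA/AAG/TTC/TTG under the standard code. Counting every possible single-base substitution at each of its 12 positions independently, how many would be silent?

5

Codon 1 (CAA, Gln): 1 synonymous substitution.
Codon 2 (AAG, Lys): 1 synonymous substitution.
Codon 3 (TTC, Phe): 1 synonymous substitution.
Codon 4 (TTG, Leu): 2 synonymous substitutions.
Total: 1 + 1 + 1 + 2 = 5.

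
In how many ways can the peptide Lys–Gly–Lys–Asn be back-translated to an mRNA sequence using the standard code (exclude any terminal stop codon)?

Lys: 2 codons.
Gly: 4 codons.
Lys: 2 codons.
Asn: 2 codons.
2 × 4 × 2 × 2 = 32.

32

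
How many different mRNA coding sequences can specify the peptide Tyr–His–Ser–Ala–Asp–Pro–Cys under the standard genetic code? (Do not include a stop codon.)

1536

Tyr: 2 codons.
His: 2 codons.
Ser: 6 codons.
Ala: 4 codons.
Asp: 2 codons.
Pro: 4 codons.
Cys: 2 codons.
2 × 2 × 6 × 4 × 2 × 4 × 2 = 1536.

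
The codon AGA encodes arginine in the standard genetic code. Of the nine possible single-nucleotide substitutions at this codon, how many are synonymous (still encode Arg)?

2

Position 1: CGA → 1 synonymous.
Position 2: none → 0 synonymous.
Position 3: AGG → 1 synonymous.
Total: 1 + 0 + 1 = 2.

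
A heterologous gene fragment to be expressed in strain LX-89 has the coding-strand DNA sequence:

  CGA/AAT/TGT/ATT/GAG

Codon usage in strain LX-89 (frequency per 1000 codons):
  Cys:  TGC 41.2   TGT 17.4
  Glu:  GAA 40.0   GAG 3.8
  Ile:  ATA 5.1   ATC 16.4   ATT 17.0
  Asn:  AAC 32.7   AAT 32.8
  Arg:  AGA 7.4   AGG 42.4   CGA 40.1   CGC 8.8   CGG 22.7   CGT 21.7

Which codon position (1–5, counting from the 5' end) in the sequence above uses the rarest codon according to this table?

Codon 1 CGA (Arg): 40.1 per 1000.
Codon 2 AAT (Asn): 32.8 per 1000.
Codon 3 TGT (Cys): 17.4 per 1000.
Codon 4 ATT (Ile): 17.0 per 1000.
Codon 5 GAG (Glu): 3.8 per 1000.
Lowest frequency is 3.8 at codon 5.

5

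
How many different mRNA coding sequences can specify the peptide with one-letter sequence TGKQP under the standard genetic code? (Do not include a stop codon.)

Thr: 4 codons.
Gly: 4 codons.
Lys: 2 codons.
Gln: 2 codons.
Pro: 4 codons.
4 × 4 × 2 × 2 × 4 = 256.

256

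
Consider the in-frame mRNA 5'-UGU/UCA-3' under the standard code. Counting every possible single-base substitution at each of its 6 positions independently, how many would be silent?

4

Codon 1 (UGU, Cys): 1 synonymous substitution.
Codon 2 (UCA, Ser): 3 synonymous substitutions.
Total: 1 + 3 = 4.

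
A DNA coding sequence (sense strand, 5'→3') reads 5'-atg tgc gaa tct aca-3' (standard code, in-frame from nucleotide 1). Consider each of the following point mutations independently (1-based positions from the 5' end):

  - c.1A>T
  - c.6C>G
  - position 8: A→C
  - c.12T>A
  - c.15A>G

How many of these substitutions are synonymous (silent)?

Codon 1: ATG (Met) → TTG (Leu) — missense.
Codon 2: TGC (Cys) → TGG (Trp) — missense.
Codon 3: GAA (Glu) → GCA (Ala) — missense.
Codon 4: TCT (Ser) → TCA (Ser) — synonymous.
Codon 5: ACA (Thr) → ACG (Thr) — synonymous.
Synonymous: 2 of 5.

2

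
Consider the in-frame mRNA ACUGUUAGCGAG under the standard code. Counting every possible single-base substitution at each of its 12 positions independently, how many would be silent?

Codon 1 (ACU, Thr): 3 synonymous substitutions.
Codon 2 (GUU, Val): 3 synonymous substitutions.
Codon 3 (AGC, Ser): 1 synonymous substitution.
Codon 4 (GAG, Glu): 1 synonymous substitution.
Total: 3 + 3 + 1 + 1 = 8.

8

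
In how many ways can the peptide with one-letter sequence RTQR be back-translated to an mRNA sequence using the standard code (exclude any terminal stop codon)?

288

Arg: 6 codons.
Thr: 4 codons.
Gln: 2 codons.
Arg: 6 codons.
6 × 4 × 2 × 6 = 288.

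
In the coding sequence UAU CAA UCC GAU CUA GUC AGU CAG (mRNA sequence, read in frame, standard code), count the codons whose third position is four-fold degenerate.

3

Codon 1 UAU (Tyr): third position 2-fold.
Codon 2 CAA (Gln): third position 2-fold.
Codon 3 UCC (Ser): third position 4-fold.
Codon 4 GAU (Asp): third position 2-fold.
Codon 5 CUA (Leu): third position 4-fold.
Codon 6 GUC (Val): third position 4-fold.
Codon 7 AGU (Ser): third position 2-fold.
Codon 8 CAG (Gln): third position 2-fold.
Four-fold degenerate third positions: 3.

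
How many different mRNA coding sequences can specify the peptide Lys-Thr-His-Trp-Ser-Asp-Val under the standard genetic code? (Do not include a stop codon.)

768

Lys: 2 codons.
Thr: 4 codons.
His: 2 codons.
Trp: 1 codon.
Ser: 6 codons.
Asp: 2 codons.
Val: 4 codons.
2 × 4 × 2 × 1 × 6 × 2 × 4 = 768.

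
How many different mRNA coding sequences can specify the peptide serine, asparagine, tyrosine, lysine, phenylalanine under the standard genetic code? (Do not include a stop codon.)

96

Ser: 6 codons.
Asn: 2 codons.
Tyr: 2 codons.
Lys: 2 codons.
Phe: 2 codons.
6 × 2 × 2 × 2 × 2 = 96.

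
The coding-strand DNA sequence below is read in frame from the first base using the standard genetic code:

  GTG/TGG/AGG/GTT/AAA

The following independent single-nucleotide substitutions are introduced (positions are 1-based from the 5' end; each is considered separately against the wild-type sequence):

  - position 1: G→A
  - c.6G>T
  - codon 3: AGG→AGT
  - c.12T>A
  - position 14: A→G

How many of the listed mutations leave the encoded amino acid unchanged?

Codon 1: GTG (Val) → ATG (Met) — missense.
Codon 2: TGG (Trp) → TGT (Cys) — missense.
Codon 3: AGG (Arg) → AGT (Ser) — missense.
Codon 4: GTT (Val) → GTA (Val) — synonymous.
Codon 5: AAA (Lys) → AGA (Arg) — missense.
Synonymous: 1 of 5.

1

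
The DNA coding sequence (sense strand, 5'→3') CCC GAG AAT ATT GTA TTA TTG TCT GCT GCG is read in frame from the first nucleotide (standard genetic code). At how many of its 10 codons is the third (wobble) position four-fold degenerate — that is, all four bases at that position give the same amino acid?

Codon 1 CCC (Pro): third position 4-fold.
Codon 2 GAG (Glu): third position 2-fold.
Codon 3 AAT (Asn): third position 2-fold.
Codon 4 ATT (Ile): third position 3-fold.
Codon 5 GTA (Val): third position 4-fold.
Codon 6 TTA (Leu): third position 2-fold.
Codon 7 TTG (Leu): third position 2-fold.
Codon 8 TCT (Ser): third position 4-fold.
Codon 9 GCT (Ala): third position 4-fold.
Codon 10 GCG (Ala): third position 4-fold.
Four-fold degenerate third positions: 5.

5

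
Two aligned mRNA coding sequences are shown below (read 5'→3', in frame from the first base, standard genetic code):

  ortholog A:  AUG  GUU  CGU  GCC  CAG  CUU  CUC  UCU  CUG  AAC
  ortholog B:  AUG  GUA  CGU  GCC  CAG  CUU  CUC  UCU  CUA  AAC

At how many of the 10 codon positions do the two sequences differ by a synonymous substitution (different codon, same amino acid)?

Codon 1: AUG Met / AUG Met — identical.
Codon 2: GUU Val / GUA Val — synonymous.
Codon 3: CGU Arg / CGU Arg — identical.
Codon 4: GCC Ala / GCC Ala — identical.
Codon 5: CAG Gln / CAG Gln — identical.
Codon 6: CUU Leu / CUU Leu — identical.
Codon 7: CUC Leu / CUC Leu — identical.
Codon 8: UCU Ser / UCU Ser — identical.
Codon 9: CUG Leu / CUA Leu — synonymous.
Codon 10: AAC Asn / AAC Asn — identical.
Synonymous differences: 2.

2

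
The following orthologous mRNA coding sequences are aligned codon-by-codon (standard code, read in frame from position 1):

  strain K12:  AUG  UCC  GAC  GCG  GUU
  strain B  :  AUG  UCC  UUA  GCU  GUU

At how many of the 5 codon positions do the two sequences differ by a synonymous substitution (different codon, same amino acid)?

1

Codon 1: AUG Met / AUG Met — identical.
Codon 2: UCC Ser / UCC Ser — identical.
Codon 3: GAC Asp / UUA Leu — nonsynonymous.
Codon 4: GCG Ala / GCU Ala — synonymous.
Codon 5: GUU Val / GUU Val — identical.
Synonymous differences: 1.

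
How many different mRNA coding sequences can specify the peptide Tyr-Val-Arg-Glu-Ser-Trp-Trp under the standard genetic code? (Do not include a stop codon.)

Tyr: 2 codons.
Val: 4 codons.
Arg: 6 codons.
Glu: 2 codons.
Ser: 6 codons.
Trp: 1 codon.
Trp: 1 codon.
2 × 4 × 6 × 2 × 6 × 1 × 1 = 576.

576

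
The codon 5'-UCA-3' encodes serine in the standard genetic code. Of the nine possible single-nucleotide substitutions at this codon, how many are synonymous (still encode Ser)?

3

Position 1: none → 0 synonymous.
Position 2: none → 0 synonymous.
Position 3: UCU, UCC, UCG → 3 synonymous.
Total: 0 + 0 + 3 = 3.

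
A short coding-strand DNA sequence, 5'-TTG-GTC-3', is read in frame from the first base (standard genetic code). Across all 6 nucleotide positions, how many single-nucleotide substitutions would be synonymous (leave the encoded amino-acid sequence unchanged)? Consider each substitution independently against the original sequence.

5

Codon 1 (TTG, Leu): 2 synonymous substitutions.
Codon 2 (GTC, Val): 3 synonymous substitutions.
Total: 2 + 3 = 5.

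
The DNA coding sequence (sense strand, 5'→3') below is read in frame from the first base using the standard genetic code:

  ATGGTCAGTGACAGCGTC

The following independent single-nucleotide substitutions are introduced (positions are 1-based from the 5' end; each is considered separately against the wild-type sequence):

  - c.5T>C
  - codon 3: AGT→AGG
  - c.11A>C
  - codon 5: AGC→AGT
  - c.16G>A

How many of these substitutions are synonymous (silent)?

Codon 2: GTC (Val) → GCC (Ala) — missense.
Codon 3: AGT (Ser) → AGG (Arg) — missense.
Codon 4: GAC (Asp) → GCC (Ala) — missense.
Codon 5: AGC (Ser) → AGT (Ser) — synonymous.
Codon 6: GTC (Val) → ATC (Ile) — missense.
Synonymous: 1 of 5.

1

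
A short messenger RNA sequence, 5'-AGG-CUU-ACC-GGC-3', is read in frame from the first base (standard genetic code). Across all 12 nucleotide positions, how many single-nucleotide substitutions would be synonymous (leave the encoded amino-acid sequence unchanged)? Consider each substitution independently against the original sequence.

11

Codon 1 (AGG, Arg): 2 synonymous substitutions.
Codon 2 (CUU, Leu): 3 synonymous substitutions.
Codon 3 (ACC, Thr): 3 synonymous substitutions.
Codon 4 (GGC, Gly): 3 synonymous substitutions.
Total: 2 + 3 + 3 + 3 = 11.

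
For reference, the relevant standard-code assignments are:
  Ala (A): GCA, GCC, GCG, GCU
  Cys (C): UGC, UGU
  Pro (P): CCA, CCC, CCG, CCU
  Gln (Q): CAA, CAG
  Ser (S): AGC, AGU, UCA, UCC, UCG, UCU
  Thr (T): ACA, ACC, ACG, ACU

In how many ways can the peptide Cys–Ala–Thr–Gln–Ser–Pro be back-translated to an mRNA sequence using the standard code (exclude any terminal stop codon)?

Cys: 2 codons.
Ala: 4 codons.
Thr: 4 codons.
Gln: 2 codons.
Ser: 6 codons.
Pro: 4 codons.
2 × 4 × 4 × 2 × 6 × 4 = 1536.

1536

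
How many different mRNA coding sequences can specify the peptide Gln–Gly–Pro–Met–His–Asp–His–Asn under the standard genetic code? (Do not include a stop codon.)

512

Gln: 2 codons.
Gly: 4 codons.
Pro: 4 codons.
Met: 1 codon.
His: 2 codons.
Asp: 2 codons.
His: 2 codons.
Asn: 2 codons.
2 × 4 × 4 × 1 × 2 × 2 × 2 × 2 = 512.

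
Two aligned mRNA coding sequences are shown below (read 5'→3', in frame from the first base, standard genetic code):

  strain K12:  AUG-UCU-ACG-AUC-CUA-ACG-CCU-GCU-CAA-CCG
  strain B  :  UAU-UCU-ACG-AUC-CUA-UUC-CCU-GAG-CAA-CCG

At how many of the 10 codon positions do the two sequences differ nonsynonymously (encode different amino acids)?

3

Codon 1: AUG Met / UAU Tyr — nonsynonymous.
Codon 2: UCU Ser / UCU Ser — identical.
Codon 3: ACG Thr / ACG Thr — identical.
Codon 4: AUC Ile / AUC Ile — identical.
Codon 5: CUA Leu / CUA Leu — identical.
Codon 6: ACG Thr / UUC Phe — nonsynonymous.
Codon 7: CCU Pro / CCU Pro — identical.
Codon 8: GCU Ala / GAG Glu — nonsynonymous.
Codon 9: CAA Gln / CAA Gln — identical.
Codon 10: CCG Pro / CCG Pro — identical.
Nonsynonymous differences: 3.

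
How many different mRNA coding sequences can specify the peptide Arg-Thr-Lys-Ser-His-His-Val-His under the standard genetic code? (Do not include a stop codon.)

Arg: 6 codons.
Thr: 4 codons.
Lys: 2 codons.
Ser: 6 codons.
His: 2 codons.
His: 2 codons.
Val: 4 codons.
His: 2 codons.
6 × 4 × 2 × 6 × 2 × 2 × 4 × 2 = 9216.

9216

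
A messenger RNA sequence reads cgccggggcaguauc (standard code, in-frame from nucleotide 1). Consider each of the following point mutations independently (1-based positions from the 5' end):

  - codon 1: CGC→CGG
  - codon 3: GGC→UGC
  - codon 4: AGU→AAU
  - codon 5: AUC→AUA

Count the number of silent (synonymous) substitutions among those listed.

Codon 1: CGC (Arg) → CGG (Arg) — synonymous.
Codon 3: GGC (Gly) → UGC (Cys) — missense.
Codon 4: AGU (Ser) → AAU (Asn) — missense.
Codon 5: AUC (Ile) → AUA (Ile) — synonymous.
Synonymous: 2 of 4.

2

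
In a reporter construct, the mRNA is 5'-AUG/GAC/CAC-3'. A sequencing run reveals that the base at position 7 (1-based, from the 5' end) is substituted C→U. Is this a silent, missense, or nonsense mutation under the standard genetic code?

Position 7 falls in codon 3: CAC → His.
After the substitution the codon is UAC → Tyr.
His ≠ Tyr, so this is a missense mutation.

missense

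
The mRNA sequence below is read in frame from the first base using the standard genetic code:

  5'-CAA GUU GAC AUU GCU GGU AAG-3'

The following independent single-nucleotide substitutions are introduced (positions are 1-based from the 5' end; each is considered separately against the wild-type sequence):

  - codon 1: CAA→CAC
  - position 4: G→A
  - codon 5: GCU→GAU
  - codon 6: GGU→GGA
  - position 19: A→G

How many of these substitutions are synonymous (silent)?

Codon 1: CAA (Gln) → CAC (His) — missense.
Codon 2: GUU (Val) → AUU (Ile) — missense.
Codon 5: GCU (Ala) → GAU (Asp) — missense.
Codon 6: GGU (Gly) → GGA (Gly) — synonymous.
Codon 7: AAG (Lys) → GAG (Glu) — missense.
Synonymous: 1 of 5.

1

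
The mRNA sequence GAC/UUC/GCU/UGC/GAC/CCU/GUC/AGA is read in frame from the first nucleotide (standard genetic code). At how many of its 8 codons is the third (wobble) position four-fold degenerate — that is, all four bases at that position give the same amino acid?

Codon 1 GAC (Asp): third position 2-fold.
Codon 2 UUC (Phe): third position 2-fold.
Codon 3 GCU (Ala): third position 4-fold.
Codon 4 UGC (Cys): third position 2-fold.
Codon 5 GAC (Asp): third position 2-fold.
Codon 6 CCU (Pro): third position 4-fold.
Codon 7 GUC (Val): third position 4-fold.
Codon 8 AGA (Arg): third position 2-fold.
Four-fold degenerate third positions: 3.

3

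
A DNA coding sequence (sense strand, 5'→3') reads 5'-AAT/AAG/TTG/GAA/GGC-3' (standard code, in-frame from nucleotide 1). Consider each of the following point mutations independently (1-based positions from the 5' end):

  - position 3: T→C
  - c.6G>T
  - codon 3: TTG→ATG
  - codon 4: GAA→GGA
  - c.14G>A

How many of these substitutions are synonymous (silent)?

1

Codon 1: AAT (Asn) → AAC (Asn) — synonymous.
Codon 2: AAG (Lys) → AAT (Asn) — missense.
Codon 3: TTG (Leu) → ATG (Met) — missense.
Codon 4: GAA (Glu) → GGA (Gly) — missense.
Codon 5: GGC (Gly) → GAC (Asp) — missense.
Synonymous: 1 of 5.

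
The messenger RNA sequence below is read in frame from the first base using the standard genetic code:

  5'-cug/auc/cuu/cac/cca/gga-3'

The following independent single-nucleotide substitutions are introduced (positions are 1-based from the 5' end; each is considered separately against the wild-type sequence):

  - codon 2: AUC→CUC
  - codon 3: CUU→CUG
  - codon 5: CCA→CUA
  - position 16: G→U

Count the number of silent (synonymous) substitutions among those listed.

Codon 2: AUC (Ile) → CUC (Leu) — missense.
Codon 3: CUU (Leu) → CUG (Leu) — synonymous.
Codon 5: CCA (Pro) → CUA (Leu) — missense.
Codon 6: GGA (Gly) → UGA (Stop) — nonsense.
Synonymous: 1 of 4.

1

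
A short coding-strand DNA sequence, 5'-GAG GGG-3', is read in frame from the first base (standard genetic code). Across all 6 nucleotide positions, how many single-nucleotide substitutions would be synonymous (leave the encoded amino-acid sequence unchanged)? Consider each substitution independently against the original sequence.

4

Codon 1 (GAG, Glu): 1 synonymous substitution.
Codon 2 (GGG, Gly): 3 synonymous substitutions.
Total: 1 + 3 = 4.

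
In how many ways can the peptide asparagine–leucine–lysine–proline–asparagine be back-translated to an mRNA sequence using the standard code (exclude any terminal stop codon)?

192

Asn: 2 codons.
Leu: 6 codons.
Lys: 2 codons.
Pro: 4 codons.
Asn: 2 codons.
2 × 6 × 2 × 4 × 2 = 192.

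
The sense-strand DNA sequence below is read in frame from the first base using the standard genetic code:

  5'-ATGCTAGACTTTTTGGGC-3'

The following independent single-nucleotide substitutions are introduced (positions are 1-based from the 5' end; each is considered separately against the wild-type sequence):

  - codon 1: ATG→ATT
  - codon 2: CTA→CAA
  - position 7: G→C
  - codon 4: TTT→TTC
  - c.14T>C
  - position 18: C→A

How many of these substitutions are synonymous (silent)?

2

Codon 1: ATG (Met) → ATT (Ile) — missense.
Codon 2: CTA (Leu) → CAA (Gln) — missense.
Codon 3: GAC (Asp) → CAC (His) — missense.
Codon 4: TTT (Phe) → TTC (Phe) — synonymous.
Codon 5: TTG (Leu) → TCG (Ser) — missense.
Codon 6: GGC (Gly) → GGA (Gly) — synonymous.
Synonymous: 2 of 6.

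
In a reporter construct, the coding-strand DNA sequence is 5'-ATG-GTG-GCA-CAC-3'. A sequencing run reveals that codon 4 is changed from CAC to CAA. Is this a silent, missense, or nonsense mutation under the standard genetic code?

missense

Position 12 falls in codon 4: CAC → His.
After the substitution the codon is CAA → Gln.
His ≠ Gln, so this is a missense mutation.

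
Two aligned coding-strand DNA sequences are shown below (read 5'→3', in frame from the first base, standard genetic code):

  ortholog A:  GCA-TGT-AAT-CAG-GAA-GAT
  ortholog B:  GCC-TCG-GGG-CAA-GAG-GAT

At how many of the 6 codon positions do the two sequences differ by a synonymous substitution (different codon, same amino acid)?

3

Codon 1: GCA Ala / GCC Ala — synonymous.
Codon 2: TGT Cys / TCG Ser — nonsynonymous.
Codon 3: AAT Asn / GGG Gly — nonsynonymous.
Codon 4: CAG Gln / CAA Gln — synonymous.
Codon 5: GAA Glu / GAG Glu — synonymous.
Codon 6: GAT Asp / GAT Asp — identical.
Synonymous differences: 3.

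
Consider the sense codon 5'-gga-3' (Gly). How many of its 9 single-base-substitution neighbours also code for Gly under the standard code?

3

Position 1: none → 0 synonymous.
Position 2: none → 0 synonymous.
Position 3: GGU, GGC, GGG → 3 synonymous.
Total: 0 + 0 + 3 = 3.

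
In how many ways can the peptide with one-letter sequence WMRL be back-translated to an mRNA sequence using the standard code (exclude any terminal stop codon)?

Trp: 1 codon.
Met: 1 codon.
Arg: 6 codons.
Leu: 6 codons.
1 × 1 × 6 × 6 = 36.

36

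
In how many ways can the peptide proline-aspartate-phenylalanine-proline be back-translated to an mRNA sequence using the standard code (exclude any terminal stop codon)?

Pro: 4 codons.
Asp: 2 codons.
Phe: 2 codons.
Pro: 4 codons.
4 × 2 × 2 × 4 = 64.

64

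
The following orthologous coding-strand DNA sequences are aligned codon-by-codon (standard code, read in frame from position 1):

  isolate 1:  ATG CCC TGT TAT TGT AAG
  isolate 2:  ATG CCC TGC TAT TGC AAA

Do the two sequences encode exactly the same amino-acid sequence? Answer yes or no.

yes

Codon 1: ATG Met / ATG Met — identical.
Codon 2: CCC Pro / CCC Pro — identical.
Codon 3: TGT Cys / TGC Cys — synonymous.
Codon 4: TAT Tyr / TAT Tyr — identical.
Codon 5: TGT Cys / TGC Cys — synonymous.
Codon 6: AAG Lys / AAA Lys — synonymous.
Nonsynonymous differences: 0 → same protein.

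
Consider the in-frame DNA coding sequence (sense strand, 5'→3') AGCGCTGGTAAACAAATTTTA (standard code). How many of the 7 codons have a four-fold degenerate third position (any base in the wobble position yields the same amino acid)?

Codon 1 AGC (Ser): third position 2-fold.
Codon 2 GCT (Ala): third position 4-fold.
Codon 3 GGT (Gly): third position 4-fold.
Codon 4 AAA (Lys): third position 2-fold.
Codon 5 CAA (Gln): third position 2-fold.
Codon 6 ATT (Ile): third position 3-fold.
Codon 7 TTA (Leu): third position 2-fold.
Four-fold degenerate third positions: 2.

2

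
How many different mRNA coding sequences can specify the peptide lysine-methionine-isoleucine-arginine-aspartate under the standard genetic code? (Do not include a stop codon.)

Lys: 2 codons.
Met: 1 codon.
Ile: 3 codons.
Arg: 6 codons.
Asp: 2 codons.
2 × 1 × 3 × 6 × 2 = 72.

72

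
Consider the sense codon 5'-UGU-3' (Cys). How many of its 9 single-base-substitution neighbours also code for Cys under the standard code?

1

Position 1: none → 0 synonymous.
Position 2: none → 0 synonymous.
Position 3: UGC → 1 synonymous.
Total: 0 + 0 + 1 = 1.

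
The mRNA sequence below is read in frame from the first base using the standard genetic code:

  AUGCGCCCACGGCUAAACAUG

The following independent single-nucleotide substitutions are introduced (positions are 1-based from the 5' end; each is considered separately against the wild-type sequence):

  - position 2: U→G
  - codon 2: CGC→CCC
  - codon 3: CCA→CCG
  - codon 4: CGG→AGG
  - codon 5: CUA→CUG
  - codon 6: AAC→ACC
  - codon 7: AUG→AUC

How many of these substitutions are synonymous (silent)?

Codon 1: AUG (Met) → AGG (Arg) — missense.
Codon 2: CGC (Arg) → CCC (Pro) — missense.
Codon 3: CCA (Pro) → CCG (Pro) — synonymous.
Codon 4: CGG (Arg) → AGG (Arg) — synonymous.
Codon 5: CUA (Leu) → CUG (Leu) — synonymous.
Codon 6: AAC (Asn) → ACC (Thr) — missense.
Codon 7: AUG (Met) → AUC (Ile) — missense.
Synonymous: 3 of 7.

3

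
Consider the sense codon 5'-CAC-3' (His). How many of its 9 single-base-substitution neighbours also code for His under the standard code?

Position 1: none → 0 synonymous.
Position 2: none → 0 synonymous.
Position 3: CAU → 1 synonymous.
Total: 0 + 0 + 1 = 1.

1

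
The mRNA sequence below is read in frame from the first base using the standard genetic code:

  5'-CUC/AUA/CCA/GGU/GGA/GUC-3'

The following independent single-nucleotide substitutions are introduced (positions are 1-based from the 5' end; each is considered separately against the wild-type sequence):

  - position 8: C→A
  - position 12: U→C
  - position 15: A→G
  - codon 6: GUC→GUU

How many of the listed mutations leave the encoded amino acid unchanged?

3

Codon 3: CCA (Pro) → CAA (Gln) — missense.
Codon 4: GGU (Gly) → GGC (Gly) — synonymous.
Codon 5: GGA (Gly) → GGG (Gly) — synonymous.
Codon 6: GUC (Val) → GUU (Val) — synonymous.
Synonymous: 3 of 4.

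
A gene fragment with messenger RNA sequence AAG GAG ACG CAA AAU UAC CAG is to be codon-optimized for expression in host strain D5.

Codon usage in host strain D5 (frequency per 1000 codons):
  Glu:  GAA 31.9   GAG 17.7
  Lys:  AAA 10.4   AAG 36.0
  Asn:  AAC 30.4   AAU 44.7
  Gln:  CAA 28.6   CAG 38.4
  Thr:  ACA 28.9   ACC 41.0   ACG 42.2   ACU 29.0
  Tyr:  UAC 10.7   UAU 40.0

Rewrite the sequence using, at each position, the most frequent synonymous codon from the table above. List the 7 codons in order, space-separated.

AAG GAA ACG CAG AAU UAU CAG

Codon 1 (Lys): best is AAG at 36.0.
Codon 2 (Glu): best is GAA at 31.9.
Codon 3 (Thr): best is ACG at 42.2.
Codon 4 (Gln): best is CAG at 38.4.
Codon 5 (Asn): best is AAU at 44.7.
Codon 6 (Tyr): best is UAU at 40.0.
Codon 7 (Gln): best is CAG at 38.4.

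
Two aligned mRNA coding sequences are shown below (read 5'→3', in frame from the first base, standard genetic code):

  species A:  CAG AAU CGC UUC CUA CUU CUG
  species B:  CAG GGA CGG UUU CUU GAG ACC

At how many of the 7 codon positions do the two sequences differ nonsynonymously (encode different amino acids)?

Codon 1: CAG Gln / CAG Gln — identical.
Codon 2: AAU Asn / GGA Gly — nonsynonymous.
Codon 3: CGC Arg / CGG Arg — synonymous.
Codon 4: UUC Phe / UUU Phe — synonymous.
Codon 5: CUA Leu / CUU Leu — synonymous.
Codon 6: CUU Leu / GAG Glu — nonsynonymous.
Codon 7: CUG Leu / ACC Thr — nonsynonymous.
Nonsynonymous differences: 3.

3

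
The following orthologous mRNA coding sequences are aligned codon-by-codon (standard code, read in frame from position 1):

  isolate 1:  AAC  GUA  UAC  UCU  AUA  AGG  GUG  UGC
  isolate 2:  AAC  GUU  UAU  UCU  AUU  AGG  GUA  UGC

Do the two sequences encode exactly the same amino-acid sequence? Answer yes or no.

Codon 1: AAC Asn / AAC Asn — identical.
Codon 2: GUA Val / GUU Val — synonymous.
Codon 3: UAC Tyr / UAU Tyr — synonymous.
Codon 4: UCU Ser / UCU Ser — identical.
Codon 5: AUA Ile / AUU Ile — synonymous.
Codon 6: AGG Arg / AGG Arg — identical.
Codon 7: GUG Val / GUA Val — synonymous.
Codon 8: UGC Cys / UGC Cys — identical.
Nonsynonymous differences: 0 → same protein.

yes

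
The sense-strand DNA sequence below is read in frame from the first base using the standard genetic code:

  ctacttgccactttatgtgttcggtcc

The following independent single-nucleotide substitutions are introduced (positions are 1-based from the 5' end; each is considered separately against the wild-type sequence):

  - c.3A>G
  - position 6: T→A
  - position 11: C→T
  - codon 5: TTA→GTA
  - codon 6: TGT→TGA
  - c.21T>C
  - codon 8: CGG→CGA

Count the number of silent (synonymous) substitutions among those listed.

4

Codon 1: CTA (Leu) → CTG (Leu) — synonymous.
Codon 2: CTT (Leu) → CTA (Leu) — synonymous.
Codon 4: ACT (Thr) → ATT (Ile) — missense.
Codon 5: TTA (Leu) → GTA (Val) — missense.
Codon 6: TGT (Cys) → TGA (Stop) — nonsense.
Codon 7: GTT (Val) → GTC (Val) — synonymous.
Codon 8: CGG (Arg) → CGA (Arg) — synonymous.
Synonymous: 4 of 7.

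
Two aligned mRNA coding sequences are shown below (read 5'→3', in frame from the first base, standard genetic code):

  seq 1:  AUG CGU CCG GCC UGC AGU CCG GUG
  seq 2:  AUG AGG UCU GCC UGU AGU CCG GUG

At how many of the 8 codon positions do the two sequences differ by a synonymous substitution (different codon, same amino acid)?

Codon 1: AUG Met / AUG Met — identical.
Codon 2: CGU Arg / AGG Arg — synonymous.
Codon 3: CCG Pro / UCU Ser — nonsynonymous.
Codon 4: GCC Ala / GCC Ala — identical.
Codon 5: UGC Cys / UGU Cys — synonymous.
Codon 6: AGU Ser / AGU Ser — identical.
Codon 7: CCG Pro / CCG Pro — identical.
Codon 8: GUG Val / GUG Val — identical.
Synonymous differences: 2.

2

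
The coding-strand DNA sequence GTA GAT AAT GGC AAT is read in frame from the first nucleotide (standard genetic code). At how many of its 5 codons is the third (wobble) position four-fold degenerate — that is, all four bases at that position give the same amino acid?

Codon 1 GTA (Val): third position 4-fold.
Codon 2 GAT (Asp): third position 2-fold.
Codon 3 AAT (Asn): third position 2-fold.
Codon 4 GGC (Gly): third position 4-fold.
Codon 5 AAT (Asn): third position 2-fold.
Four-fold degenerate third positions: 2.

2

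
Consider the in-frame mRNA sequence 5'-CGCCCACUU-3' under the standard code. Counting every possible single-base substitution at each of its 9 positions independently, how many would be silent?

9

Codon 1 (CGC, Arg): 3 synonymous substitutions.
Codon 2 (CCA, Pro): 3 synonymous substitutions.
Codon 3 (CUU, Leu): 3 synonymous substitutions.
Total: 3 + 3 + 3 = 9.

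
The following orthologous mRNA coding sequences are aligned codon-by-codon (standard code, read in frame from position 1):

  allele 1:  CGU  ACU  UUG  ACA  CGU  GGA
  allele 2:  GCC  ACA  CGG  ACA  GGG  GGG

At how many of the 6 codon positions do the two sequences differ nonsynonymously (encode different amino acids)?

Codon 1: CGU Arg / GCC Ala — nonsynonymous.
Codon 2: ACU Thr / ACA Thr — synonymous.
Codon 3: UUG Leu / CGG Arg — nonsynonymous.
Codon 4: ACA Thr / ACA Thr — identical.
Codon 5: CGU Arg / GGG Gly — nonsynonymous.
Codon 6: GGA Gly / GGG Gly — synonymous.
Nonsynonymous differences: 3.

3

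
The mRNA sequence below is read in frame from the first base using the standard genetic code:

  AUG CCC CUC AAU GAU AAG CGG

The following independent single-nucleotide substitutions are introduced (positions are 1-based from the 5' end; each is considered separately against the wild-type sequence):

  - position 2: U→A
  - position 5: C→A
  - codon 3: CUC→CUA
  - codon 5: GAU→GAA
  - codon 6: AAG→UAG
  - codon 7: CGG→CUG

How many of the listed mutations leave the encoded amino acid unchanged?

1

Codon 1: AUG (Met) → AAG (Lys) — missense.
Codon 2: CCC (Pro) → CAC (His) — missense.
Codon 3: CUC (Leu) → CUA (Leu) — synonymous.
Codon 5: GAU (Asp) → GAA (Glu) — missense.
Codon 6: AAG (Lys) → UAG (Stop) — nonsense.
Codon 7: CGG (Arg) → CUG (Leu) — missense.
Synonymous: 1 of 6.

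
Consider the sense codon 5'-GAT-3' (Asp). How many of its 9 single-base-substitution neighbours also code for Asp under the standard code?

Position 1: none → 0 synonymous.
Position 2: none → 0 synonymous.
Position 3: GAC → 1 synonymous.
Total: 0 + 0 + 1 = 1.

1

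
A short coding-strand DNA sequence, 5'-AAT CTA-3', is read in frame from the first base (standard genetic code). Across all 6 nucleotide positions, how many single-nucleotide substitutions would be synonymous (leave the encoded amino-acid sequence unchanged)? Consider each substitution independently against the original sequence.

Codon 1 (AAT, Asn): 1 synonymous substitution.
Codon 2 (CTA, Leu): 4 synonymous substitutions.
Total: 1 + 4 = 5.

5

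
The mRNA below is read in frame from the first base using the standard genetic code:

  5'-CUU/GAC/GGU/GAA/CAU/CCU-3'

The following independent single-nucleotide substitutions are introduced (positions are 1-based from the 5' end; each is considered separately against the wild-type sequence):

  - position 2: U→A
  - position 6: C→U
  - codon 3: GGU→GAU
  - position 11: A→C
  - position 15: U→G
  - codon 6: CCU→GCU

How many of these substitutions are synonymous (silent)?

Codon 1: CUU (Leu) → CAU (His) — missense.
Codon 2: GAC (Asp) → GAU (Asp) — synonymous.
Codon 3: GGU (Gly) → GAU (Asp) — missense.
Codon 4: GAA (Glu) → GCA (Ala) — missense.
Codon 5: CAU (His) → CAG (Gln) — missense.
Codon 6: CCU (Pro) → GCU (Ala) — missense.
Synonymous: 1 of 6.

1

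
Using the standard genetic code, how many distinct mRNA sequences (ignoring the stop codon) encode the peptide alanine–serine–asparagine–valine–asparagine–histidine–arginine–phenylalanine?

Ala: 4 codons.
Ser: 6 codons.
Asn: 2 codons.
Val: 4 codons.
Asn: 2 codons.
His: 2 codons.
Arg: 6 codons.
Phe: 2 codons.
4 × 6 × 2 × 4 × 2 × 2 × 6 × 2 = 9216.

9216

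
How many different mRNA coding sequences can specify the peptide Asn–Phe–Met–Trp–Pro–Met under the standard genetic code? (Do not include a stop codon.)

16

Asn: 2 codons.
Phe: 2 codons.
Met: 1 codon.
Trp: 1 codon.
Pro: 4 codons.
Met: 1 codon.
2 × 2 × 1 × 1 × 4 × 1 = 16.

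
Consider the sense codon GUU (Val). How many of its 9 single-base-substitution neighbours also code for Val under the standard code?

3

Position 1: none → 0 synonymous.
Position 2: none → 0 synonymous.
Position 3: GUC, GUA, GUG → 3 synonymous.
Total: 0 + 0 + 3 = 3.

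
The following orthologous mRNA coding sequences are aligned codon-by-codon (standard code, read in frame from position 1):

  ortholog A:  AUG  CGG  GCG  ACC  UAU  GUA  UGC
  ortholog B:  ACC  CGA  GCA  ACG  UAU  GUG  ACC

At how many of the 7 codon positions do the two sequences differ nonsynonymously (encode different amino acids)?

2

Codon 1: AUG Met / ACC Thr — nonsynonymous.
Codon 2: CGG Arg / CGA Arg — synonymous.
Codon 3: GCG Ala / GCA Ala — synonymous.
Codon 4: ACC Thr / ACG Thr — synonymous.
Codon 5: UAU Tyr / UAU Tyr — identical.
Codon 6: GUA Val / GUG Val — synonymous.
Codon 7: UGC Cys / ACC Thr — nonsynonymous.
Nonsynonymous differences: 2.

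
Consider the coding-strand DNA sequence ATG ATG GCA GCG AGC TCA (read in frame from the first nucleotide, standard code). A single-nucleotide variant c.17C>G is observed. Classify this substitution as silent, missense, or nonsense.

nonsense

Position 17 falls in codon 6: TCA → Ser.
After the substitution the codon is TGA → Stop.
The new codon is a stop codon, so this is a nonsense mutation.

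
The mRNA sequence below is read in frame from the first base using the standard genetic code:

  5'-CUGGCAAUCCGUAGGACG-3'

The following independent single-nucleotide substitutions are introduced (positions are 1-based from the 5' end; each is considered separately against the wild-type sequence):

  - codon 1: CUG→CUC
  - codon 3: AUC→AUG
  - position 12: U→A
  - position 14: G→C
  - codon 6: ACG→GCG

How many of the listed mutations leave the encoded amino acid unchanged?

Codon 1: CUG (Leu) → CUC (Leu) — synonymous.
Codon 3: AUC (Ile) → AUG (Met) — missense.
Codon 4: CGU (Arg) → CGA (Arg) — synonymous.
Codon 5: AGG (Arg) → ACG (Thr) — missense.
Codon 6: ACG (Thr) → GCG (Ala) — missense.
Synonymous: 2 of 5.

2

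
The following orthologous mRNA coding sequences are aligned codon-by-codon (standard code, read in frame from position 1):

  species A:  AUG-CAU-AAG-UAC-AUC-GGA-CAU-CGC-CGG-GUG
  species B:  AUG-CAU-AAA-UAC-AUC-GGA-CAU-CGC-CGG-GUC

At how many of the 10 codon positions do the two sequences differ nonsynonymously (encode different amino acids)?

0

Codon 1: AUG Met / AUG Met — identical.
Codon 2: CAU His / CAU His — identical.
Codon 3: AAG Lys / AAA Lys — synonymous.
Codon 4: UAC Tyr / UAC Tyr — identical.
Codon 5: AUC Ile / AUC Ile — identical.
Codon 6: GGA Gly / GGA Gly — identical.
Codon 7: CAU His / CAU His — identical.
Codon 8: CGC Arg / CGC Arg — identical.
Codon 9: CGG Arg / CGG Arg — identical.
Codon 10: GUG Val / GUC Val — synonymous.
Nonsynonymous differences: 0.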